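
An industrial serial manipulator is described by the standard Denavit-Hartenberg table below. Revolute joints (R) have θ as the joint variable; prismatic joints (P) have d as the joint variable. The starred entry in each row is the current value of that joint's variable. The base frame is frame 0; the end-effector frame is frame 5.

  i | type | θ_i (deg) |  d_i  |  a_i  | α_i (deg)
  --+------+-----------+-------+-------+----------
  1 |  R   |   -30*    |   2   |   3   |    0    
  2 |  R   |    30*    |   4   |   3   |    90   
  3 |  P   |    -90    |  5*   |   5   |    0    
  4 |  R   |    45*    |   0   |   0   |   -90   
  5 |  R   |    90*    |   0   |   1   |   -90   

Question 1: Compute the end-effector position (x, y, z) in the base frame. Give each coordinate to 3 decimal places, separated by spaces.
5.598 -5.500 1.000

after link 1: o_1 = (2.5981, -1.5000, 2.0000)
after link 2: o_2 = (5.5981, -1.5000, 6.0000)
after link 3: o_3 = (5.5981, -6.5000, 1.0000)
after link 4: o_4 = (5.5981, -6.5000, 1.0000)
after link 5: o_5 = (5.5981, -5.5000, 1.0000)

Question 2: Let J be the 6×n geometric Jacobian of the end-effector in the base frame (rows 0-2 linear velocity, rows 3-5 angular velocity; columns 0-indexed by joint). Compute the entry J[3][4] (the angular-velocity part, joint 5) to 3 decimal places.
0.707

axis z_4 = (0.7071,-0.0000,0.7071); lever o_n−o_4 = (0.0000,1.0000,0.0000)
cross product → J_v[:, 4] = (-0.7071,0.0000,0.7071)
J_ω[:, 4] = z_4
entry J[3][4] = 0.7071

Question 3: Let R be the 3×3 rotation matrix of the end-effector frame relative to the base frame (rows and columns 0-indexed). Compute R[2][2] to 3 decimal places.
End-effector z-axis (col 2 of R) = (-0.7071,0.0000,0.7071)
R[2][2] = 0.7071

0.707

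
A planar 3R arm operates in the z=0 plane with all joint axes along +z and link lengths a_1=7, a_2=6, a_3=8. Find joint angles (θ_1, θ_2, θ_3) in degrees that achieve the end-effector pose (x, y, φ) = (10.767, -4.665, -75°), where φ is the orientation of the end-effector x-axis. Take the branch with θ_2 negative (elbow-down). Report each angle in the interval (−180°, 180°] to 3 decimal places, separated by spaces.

wrist centre = target − a_3·(cos φ, sin φ) = (8.6964, 3.0624)
cos θ_2 = (85.0065−7²−6²)/(2·7·6) = 0.0001; θ_2 = -89.9955° (elbow-down)
β = atan2(3.0624,8.6964) = 19.3994°; ψ = atan2(-6.0000,7.0005) = -40.5994°
θ_1 = β − ψ = 59.9988°
θ_3 = φ − θ_1 − θ_2 = -45.0033° (wrapped to (-180°,180°])

59.999 -89.996 -45.003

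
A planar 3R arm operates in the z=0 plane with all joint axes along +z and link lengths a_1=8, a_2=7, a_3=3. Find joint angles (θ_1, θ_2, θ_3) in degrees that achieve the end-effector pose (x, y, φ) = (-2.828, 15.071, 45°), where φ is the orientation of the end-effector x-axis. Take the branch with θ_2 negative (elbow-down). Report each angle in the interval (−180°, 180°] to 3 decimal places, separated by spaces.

131.837 -45.004 -41.833

wrist centre = target − a_3·(cos φ, sin φ) = (-4.9493, 12.9497)
cos θ_2 = (192.1900−8²−7²)/(2·8·7) = 0.7071; θ_2 = -45.0043° (elbow-down)
β = atan2(12.9497,-4.9493) = 110.9167°; ψ = atan2(-4.9501,12.9494) = -20.9202°
θ_1 = β − ψ = 131.8369°
θ_3 = φ − θ_1 − θ_2 = -41.8326° (wrapped to (-180°,180°])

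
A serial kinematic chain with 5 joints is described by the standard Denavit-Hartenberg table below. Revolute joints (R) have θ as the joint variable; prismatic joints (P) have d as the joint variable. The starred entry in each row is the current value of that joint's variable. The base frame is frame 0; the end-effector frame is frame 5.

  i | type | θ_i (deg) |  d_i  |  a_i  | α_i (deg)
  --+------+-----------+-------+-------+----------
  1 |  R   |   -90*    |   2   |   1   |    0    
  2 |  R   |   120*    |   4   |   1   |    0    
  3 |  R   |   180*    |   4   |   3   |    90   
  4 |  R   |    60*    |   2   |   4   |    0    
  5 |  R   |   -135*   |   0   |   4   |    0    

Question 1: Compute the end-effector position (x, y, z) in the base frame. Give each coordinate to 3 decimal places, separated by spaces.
-5.361 -1.786 9.600

after link 1: o_1 = (0.0000, -1.0000, 2.0000)
after link 2: o_2 = (0.8660, -0.5000, 6.0000)
after link 3: o_3 = (-1.7321, -2.0000, 10.0000)
after link 4: o_4 = (-4.4641, -1.2679, 13.4641)
after link 5: o_5 = (-5.3607, -1.7856, 9.6004)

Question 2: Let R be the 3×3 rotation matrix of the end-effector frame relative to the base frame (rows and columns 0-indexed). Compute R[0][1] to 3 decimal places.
-0.837

End-effector y-axis (col 1 of R) = (-0.8365,-0.4830,0.2588)
R[0][1] = -0.8365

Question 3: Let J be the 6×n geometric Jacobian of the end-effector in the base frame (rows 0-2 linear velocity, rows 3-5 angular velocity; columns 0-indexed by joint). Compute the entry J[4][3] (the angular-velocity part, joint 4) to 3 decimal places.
0.866

axis z_3 = (-0.5000,0.8660,0.0000); lever o_n−o_3 = (-3.6286,0.2144,-0.3996)
cross product → J_v[:, 3] = (-0.3461,-0.1998,3.0353)
J_ω[:, 3] = z_3
entry J[4][3] = 0.8660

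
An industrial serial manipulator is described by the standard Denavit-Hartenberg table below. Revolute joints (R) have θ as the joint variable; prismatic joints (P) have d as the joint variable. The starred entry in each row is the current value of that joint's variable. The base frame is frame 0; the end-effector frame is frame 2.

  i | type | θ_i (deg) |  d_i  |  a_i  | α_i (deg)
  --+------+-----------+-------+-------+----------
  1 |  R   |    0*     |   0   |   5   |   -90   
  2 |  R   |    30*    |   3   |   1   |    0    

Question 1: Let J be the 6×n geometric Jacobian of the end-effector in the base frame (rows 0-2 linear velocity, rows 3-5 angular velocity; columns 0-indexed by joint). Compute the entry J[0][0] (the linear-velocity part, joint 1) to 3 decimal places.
-3.000

axis z_0 = ẑ; lever o_n−o_0 = (5.8660,3.0000,-0.5000)
cross product → J_v[:, 0] = (-3.0000,5.8660,0.0000)
J_ω[:, 0] = z_0
entry J[0][0] = -3.0000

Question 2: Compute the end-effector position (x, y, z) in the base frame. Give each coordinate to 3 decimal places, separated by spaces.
after link 1: o_1 = (5.0000, 0.0000, 0.0000)
after link 2: o_2 = (5.8660, 3.0000, -0.5000)

5.866 3.000 -0.500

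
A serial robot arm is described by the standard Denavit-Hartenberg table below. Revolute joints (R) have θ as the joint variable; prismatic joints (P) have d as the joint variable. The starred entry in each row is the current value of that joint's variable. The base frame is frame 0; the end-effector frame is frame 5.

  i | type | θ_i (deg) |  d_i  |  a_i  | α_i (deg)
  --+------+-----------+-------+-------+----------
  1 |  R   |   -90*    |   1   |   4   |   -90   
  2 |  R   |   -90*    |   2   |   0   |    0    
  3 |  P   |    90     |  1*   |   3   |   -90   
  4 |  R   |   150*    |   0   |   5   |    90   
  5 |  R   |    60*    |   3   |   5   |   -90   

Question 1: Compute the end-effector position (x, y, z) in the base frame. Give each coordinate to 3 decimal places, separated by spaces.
after link 1: o_1 = (0.0000, -4.0000, 1.0000)
after link 2: o_2 = (2.0000, -4.0000, 1.0000)
after link 3: o_3 = (3.0000, -7.0000, 1.0000)
after link 4: o_4 = (0.5000, -2.6699, 1.0000)
after link 5: o_5 = (-3.3481, -2.0048, -3.3301)

-3.348 -2.005 -3.330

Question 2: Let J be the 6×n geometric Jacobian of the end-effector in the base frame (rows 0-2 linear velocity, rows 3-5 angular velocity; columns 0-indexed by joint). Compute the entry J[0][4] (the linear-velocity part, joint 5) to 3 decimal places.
2.165

axis z_4 = (-0.8660,-0.5000,-0.0000); lever o_n−o_4 = (-3.8481,0.6651,-4.3301)
cross product → J_v[:, 4] = (2.1651,-3.7500,-2.5000)
J_ω[:, 4] = z_4
entry J[0][4] = 2.1651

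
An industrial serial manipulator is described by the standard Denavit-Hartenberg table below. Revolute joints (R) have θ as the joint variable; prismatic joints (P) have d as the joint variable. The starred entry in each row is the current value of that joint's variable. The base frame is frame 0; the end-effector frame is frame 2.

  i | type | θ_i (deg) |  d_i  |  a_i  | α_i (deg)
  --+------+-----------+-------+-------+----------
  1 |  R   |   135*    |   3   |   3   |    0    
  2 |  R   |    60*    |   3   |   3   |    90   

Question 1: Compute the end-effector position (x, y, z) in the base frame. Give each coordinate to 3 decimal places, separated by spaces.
-5.019 1.345 6.000

after link 1: o_1 = (-2.1213, 2.1213, 3.0000)
after link 2: o_2 = (-5.0191, 1.3449, 6.0000)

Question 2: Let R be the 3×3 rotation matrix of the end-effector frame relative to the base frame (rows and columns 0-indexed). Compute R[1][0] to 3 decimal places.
-0.259

End-effector x-axis (col 0 of R) = (-0.9659,-0.2588,0.0000)
R[1][0] = -0.2588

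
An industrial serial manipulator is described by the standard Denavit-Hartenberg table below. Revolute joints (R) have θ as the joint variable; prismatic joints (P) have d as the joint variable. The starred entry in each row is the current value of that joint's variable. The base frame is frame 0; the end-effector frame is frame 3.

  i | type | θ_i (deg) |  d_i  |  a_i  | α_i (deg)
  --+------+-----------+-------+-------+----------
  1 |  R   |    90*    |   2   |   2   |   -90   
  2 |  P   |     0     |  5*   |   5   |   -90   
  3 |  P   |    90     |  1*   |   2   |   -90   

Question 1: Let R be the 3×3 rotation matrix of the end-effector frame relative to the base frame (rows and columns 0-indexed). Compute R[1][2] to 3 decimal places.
End-effector z-axis (col 2 of R) = (-0.0000,-1.0000,-0.0000)
R[1][2] = -1.0000

-1.000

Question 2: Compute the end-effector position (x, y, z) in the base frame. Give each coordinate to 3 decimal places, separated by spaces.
after link 1: o_1 = (0.0000, 2.0000, 2.0000)
after link 2: o_2 = (-5.0000, 7.0000, 2.0000)
after link 3: o_3 = (-3.0000, 7.0000, 1.0000)

-3.000 7.000 1.000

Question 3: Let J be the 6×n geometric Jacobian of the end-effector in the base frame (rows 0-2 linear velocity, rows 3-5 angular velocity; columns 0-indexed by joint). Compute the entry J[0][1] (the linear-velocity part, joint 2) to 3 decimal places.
prismatic axis z_1 = (-1.0000,0.0000,0.0000)
J_v[:, 1] = z_1; J_ω[:, 1] = (0,0,0)
entry J[0][1] = -1.0000

-1.000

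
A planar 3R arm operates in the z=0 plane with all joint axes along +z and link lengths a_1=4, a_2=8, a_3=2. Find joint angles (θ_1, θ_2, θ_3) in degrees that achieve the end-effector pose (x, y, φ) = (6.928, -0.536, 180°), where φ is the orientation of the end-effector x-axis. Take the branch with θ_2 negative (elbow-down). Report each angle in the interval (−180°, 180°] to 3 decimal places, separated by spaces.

60.002 -90.003 -149.999

wrist centre = target − a_3·(cos φ, sin φ) = (8.9280, -0.5360)
cos θ_2 = (79.9965−4²−8²)/(2·4·8) = -0.0001; θ_2 = -90.0032° (elbow-down)
β = atan2(-0.5360,8.9280) = -3.4357°; ψ = atan2(-8.0000,3.9996) = -63.4375°
θ_1 = β − ψ = 60.0018°
θ_3 = φ − θ_1 − θ_2 = -149.9986° (wrapped to (-180°,180°])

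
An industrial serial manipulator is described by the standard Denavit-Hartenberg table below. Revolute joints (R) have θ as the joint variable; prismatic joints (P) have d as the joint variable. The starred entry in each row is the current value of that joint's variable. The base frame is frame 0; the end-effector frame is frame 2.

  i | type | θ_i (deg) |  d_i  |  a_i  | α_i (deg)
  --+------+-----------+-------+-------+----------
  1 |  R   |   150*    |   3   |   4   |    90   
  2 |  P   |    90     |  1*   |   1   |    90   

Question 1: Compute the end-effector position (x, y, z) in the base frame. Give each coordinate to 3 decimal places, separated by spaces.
after link 1: o_1 = (-3.4641, 2.0000, 3.0000)
after link 2: o_2 = (-2.9641, 2.8660, 4.0000)

-2.964 2.866 4.000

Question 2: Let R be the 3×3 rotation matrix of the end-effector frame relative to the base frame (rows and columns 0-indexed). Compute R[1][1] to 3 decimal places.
End-effector y-axis (col 1 of R) = (0.5000,0.8660,0.0000)
R[1][1] = 0.8660

0.866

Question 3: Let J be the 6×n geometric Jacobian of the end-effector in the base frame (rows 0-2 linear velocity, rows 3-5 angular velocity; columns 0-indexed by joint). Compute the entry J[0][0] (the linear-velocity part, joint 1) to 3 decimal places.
-2.866

axis z_0 = ẑ; lever o_n−o_0 = (-2.9641,2.8660,4.0000)
cross product → J_v[:, 0] = (-2.8660,-2.9641,0.0000)
J_ω[:, 0] = z_0
entry J[0][0] = -2.8660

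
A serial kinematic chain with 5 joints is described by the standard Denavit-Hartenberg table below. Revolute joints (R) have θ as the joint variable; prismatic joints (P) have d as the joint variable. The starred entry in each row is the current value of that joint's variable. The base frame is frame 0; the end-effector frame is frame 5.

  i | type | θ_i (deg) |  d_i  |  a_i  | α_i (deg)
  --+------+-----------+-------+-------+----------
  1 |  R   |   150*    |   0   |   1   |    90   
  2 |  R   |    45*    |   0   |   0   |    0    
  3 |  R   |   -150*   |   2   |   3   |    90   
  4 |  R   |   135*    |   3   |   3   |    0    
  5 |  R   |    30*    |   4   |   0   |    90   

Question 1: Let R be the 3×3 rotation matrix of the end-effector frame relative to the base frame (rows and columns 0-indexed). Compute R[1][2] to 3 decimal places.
0.803

End-effector z-axis (col 2 of R) = (0.5410,0.8030,-0.2500)
R[1][2] = 0.8030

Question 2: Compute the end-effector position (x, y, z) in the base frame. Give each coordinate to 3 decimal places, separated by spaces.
7.247 0.575 0.963

after link 1: o_1 = (-0.8660, 0.5000, 0.0000)
after link 2: o_2 = (-0.8660, 0.5000, 0.0000)
after link 3: o_3 = (0.8064, 1.8438, -2.8978)
after link 4: o_4 = (3.9011, 2.5066, -0.0723)
after link 5: o_5 = (7.2472, 0.5747, 0.9630)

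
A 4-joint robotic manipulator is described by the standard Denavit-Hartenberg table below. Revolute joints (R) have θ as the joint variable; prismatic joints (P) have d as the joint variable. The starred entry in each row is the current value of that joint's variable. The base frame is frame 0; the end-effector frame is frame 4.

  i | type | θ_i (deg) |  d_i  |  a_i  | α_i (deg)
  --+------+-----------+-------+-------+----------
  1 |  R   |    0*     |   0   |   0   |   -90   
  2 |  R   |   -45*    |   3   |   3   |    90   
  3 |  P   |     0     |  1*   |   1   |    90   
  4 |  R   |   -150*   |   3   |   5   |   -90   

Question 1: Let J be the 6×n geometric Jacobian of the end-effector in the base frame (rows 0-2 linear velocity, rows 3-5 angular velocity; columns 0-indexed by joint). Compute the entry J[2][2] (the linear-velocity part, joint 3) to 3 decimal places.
prismatic axis z_2 = (-0.7071,0.0000,0.7071)
J_v[:, 2] = z_2; J_ω[:, 2] = (0,0,0)
entry J[2][2] = 0.7071

0.707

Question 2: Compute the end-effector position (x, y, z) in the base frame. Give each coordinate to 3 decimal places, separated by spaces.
0.827 -0.000 -1.294

after link 1: o_1 = (0.0000, 0.0000, 0.0000)
after link 2: o_2 = (2.1213, 3.0000, 2.1213)
after link 3: o_3 = (2.1213, 3.0000, 3.5355)
after link 4: o_4 = (0.8272, -0.0000, -1.2941)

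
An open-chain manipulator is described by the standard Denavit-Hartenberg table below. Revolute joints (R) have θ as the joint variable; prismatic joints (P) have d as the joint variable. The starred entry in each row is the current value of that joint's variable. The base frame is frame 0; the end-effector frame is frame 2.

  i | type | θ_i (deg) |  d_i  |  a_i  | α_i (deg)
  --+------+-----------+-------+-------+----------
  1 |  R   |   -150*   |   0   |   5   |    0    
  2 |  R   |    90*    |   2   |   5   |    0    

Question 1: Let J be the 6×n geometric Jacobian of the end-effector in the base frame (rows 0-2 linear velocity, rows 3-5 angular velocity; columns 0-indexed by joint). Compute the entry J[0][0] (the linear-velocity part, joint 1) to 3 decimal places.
axis z_0 = ẑ; lever o_n−o_0 = (-1.8301,-6.8301,2.0000)
cross product → J_v[:, 0] = (6.8301,-1.8301,0.0000)
J_ω[:, 0] = z_0
entry J[0][0] = 6.8301

6.830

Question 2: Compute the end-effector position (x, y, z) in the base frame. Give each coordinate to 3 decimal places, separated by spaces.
after link 1: o_1 = (-4.3301, -2.5000, 0.0000)
after link 2: o_2 = (-1.8301, -6.8301, 2.0000)

-1.830 -6.830 2.000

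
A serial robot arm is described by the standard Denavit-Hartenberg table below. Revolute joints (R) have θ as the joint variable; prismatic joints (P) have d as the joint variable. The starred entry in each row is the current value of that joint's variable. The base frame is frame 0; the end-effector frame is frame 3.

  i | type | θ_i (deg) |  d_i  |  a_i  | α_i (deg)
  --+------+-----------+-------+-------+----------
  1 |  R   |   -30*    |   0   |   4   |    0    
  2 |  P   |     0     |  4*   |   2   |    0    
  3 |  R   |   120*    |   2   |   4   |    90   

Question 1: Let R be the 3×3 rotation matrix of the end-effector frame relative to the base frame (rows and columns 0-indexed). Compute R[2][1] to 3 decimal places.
1.000

End-effector y-axis (col 1 of R) = (-0.0000,0.0000,1.0000)
R[2][1] = 1.0000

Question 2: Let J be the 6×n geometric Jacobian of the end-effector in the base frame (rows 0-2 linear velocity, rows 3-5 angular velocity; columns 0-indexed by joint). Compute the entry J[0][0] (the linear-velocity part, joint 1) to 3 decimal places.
-1.000

axis z_0 = ẑ; lever o_n−o_0 = (5.1962,1.0000,6.0000)
cross product → J_v[:, 0] = (-1.0000,5.1962,0.0000)
J_ω[:, 0] = z_0
entry J[0][0] = -1.0000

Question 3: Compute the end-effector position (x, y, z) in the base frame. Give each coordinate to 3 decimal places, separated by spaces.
5.196 1.000 6.000

after link 1: o_1 = (3.4641, -2.0000, 0.0000)
after link 2: o_2 = (5.1962, -3.0000, 4.0000)
after link 3: o_3 = (5.1962, 1.0000, 6.0000)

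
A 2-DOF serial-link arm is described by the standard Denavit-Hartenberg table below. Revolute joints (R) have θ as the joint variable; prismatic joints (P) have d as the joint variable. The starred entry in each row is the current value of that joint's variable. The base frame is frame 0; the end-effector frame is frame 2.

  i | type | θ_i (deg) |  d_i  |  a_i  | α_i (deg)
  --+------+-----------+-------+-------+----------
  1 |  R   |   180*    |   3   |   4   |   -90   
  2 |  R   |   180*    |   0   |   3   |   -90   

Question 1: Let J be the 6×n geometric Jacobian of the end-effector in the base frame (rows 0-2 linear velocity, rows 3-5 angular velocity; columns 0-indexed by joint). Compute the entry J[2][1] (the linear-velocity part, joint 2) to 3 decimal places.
3.000

axis z_1 = (-0.0000,-1.0000,0.0000); lever o_n−o_1 = (3.0000,-0.0000,-0.0000)
cross product → J_v[:, 1] = (0.0000,0.0000,3.0000)
J_ω[:, 1] = z_1
entry J[2][1] = 3.0000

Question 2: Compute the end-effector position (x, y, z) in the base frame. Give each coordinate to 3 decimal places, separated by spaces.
after link 1: o_1 = (-4.0000, 0.0000, 3.0000)
after link 2: o_2 = (-1.0000, 0.0000, 3.0000)

-1.000 0.000 3.000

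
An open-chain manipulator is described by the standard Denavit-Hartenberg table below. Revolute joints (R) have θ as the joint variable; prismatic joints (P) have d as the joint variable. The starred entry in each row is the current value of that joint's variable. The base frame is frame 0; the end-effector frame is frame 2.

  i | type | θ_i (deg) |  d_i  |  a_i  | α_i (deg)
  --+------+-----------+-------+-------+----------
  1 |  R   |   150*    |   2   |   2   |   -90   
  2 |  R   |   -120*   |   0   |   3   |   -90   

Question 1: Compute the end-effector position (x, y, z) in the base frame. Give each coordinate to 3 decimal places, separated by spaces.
after link 1: o_1 = (-1.7321, 1.0000, 2.0000)
after link 2: o_2 = (-0.4330, 0.2500, 4.5981)

-0.433 0.250 4.598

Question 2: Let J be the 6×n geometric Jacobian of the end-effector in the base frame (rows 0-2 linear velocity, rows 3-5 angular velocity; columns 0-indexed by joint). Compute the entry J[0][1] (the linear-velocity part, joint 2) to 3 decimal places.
axis z_1 = (-0.5000,-0.8660,0.0000); lever o_n−o_1 = (1.2990,-0.7500,2.5981)
cross product → J_v[:, 1] = (-2.2500,1.2990,1.5000)
J_ω[:, 1] = z_1
entry J[0][1] = -2.2500

-2.250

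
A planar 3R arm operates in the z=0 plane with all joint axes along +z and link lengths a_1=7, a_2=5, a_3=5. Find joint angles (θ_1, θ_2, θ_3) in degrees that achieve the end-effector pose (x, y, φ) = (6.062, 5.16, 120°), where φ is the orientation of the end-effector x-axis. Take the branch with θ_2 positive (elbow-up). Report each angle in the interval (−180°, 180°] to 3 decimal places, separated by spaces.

wrist centre = target − a_3·(cos φ, sin φ) = (8.5620, 0.8299)
cos θ_2 = (73.9965−7²−5²)/(2·7·5) = -0.0000; θ_2 = 90.0028° (elbow-up)
β = atan2(0.8299,8.5620) = 5.5361°; ψ = atan2(5.0000,6.9998) = 35.5386°
θ_1 = β − ψ = -30.0025°
θ_3 = φ − θ_1 − θ_2 = 59.9997° (wrapped to (-180°,180°])

-30.003 90.003 60.000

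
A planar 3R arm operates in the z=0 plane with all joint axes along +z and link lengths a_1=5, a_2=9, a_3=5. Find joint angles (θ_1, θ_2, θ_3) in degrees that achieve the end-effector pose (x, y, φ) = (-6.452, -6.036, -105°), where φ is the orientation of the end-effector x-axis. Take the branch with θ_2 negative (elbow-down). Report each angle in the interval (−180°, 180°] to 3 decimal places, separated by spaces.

-45.001 -149.998 89.999

wrist centre = target − a_3·(cos φ, sin φ) = (-5.1579, -1.2064)
cos θ_2 = (28.0593−5²−9²)/(2·5·9) = -0.8660; θ_2 = -149.9980° (elbow-down)
β = atan2(-1.2064,-5.1579) = -166.8359°; ψ = atan2(-4.5003,-2.7941) = -121.8347°
θ_1 = β − ψ = -45.0011°
θ_3 = φ − θ_1 − θ_2 = 89.9991° (wrapped to (-180°,180°])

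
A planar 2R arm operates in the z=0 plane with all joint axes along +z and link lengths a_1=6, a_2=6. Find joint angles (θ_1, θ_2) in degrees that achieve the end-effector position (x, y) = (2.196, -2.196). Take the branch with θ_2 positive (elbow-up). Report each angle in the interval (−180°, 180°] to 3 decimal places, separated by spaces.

-120.001 150.002

cos θ_2 = (9.6448−6²−6²)/(2·6·6) = -0.8660; θ_2 = 150.0021° (elbow-up)
β = atan2(-2.1960,2.1960) = -45.0000°; ψ = atan2(2.9998,0.8037) = 75.0011°
θ_1 = β − ψ = -120.0011°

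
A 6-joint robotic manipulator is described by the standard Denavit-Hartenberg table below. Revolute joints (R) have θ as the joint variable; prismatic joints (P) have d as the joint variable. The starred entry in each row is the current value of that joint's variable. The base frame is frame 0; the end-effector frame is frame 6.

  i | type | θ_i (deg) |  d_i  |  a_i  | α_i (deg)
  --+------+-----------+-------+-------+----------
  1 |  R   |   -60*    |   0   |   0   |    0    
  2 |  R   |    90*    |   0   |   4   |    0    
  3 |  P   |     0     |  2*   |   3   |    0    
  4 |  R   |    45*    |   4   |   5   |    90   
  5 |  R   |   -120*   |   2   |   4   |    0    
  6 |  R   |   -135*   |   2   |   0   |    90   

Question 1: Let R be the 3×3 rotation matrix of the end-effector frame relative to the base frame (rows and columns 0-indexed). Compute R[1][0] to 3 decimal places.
End-effector x-axis (col 0 of R) = (-0.0670,-0.2500,0.9659)
R[1][0] = -0.2500

-0.250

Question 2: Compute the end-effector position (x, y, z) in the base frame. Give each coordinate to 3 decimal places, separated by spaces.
10.702 5.363 2.536

after link 1: o_1 = (0.0000, 0.0000, 0.0000)
after link 2: o_2 = (3.4641, 2.0000, 0.0000)
after link 3: o_3 = (6.0622, 3.5000, 2.0000)
after link 4: o_4 = (7.3563, 8.3296, 6.0000)
after link 5: o_5 = (8.7705, 5.8801, 2.5359)
after link 6: o_6 = (10.7023, 5.3625, 2.5359)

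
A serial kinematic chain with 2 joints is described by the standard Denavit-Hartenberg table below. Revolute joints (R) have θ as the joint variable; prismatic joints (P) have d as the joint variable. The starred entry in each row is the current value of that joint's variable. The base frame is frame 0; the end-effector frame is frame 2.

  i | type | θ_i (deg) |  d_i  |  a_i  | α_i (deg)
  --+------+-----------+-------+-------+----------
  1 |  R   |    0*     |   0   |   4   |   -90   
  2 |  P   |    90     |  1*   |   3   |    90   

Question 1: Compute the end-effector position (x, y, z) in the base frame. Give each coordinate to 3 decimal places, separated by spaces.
after link 1: o_1 = (4.0000, 0.0000, 0.0000)
after link 2: o_2 = (4.0000, 1.0000, -3.0000)

4.000 1.000 -3.000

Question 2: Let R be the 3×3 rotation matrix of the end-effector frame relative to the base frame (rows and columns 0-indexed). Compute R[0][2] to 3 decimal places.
1.000

End-effector z-axis (col 2 of R) = (1.0000,0.0000,0.0000)
R[0][2] = 1.0000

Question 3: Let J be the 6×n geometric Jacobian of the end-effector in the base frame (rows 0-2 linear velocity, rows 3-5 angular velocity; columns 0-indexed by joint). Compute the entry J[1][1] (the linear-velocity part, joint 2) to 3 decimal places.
1.000

prismatic axis z_1 = (0.0000,1.0000,0.0000)
J_v[:, 1] = z_1; J_ω[:, 1] = (0,0,0)
entry J[1][1] = 1.0000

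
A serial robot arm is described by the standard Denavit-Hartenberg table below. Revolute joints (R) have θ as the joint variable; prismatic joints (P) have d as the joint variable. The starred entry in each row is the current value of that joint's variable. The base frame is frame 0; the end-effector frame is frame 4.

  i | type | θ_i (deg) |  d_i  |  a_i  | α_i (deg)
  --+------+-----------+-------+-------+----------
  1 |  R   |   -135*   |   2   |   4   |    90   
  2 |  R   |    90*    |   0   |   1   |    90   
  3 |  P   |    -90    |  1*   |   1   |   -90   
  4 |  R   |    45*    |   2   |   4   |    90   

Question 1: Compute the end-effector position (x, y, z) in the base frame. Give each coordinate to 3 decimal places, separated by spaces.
1.172 -4.243 5.000

after link 1: o_1 = (-2.8284, -2.8284, 2.0000)
after link 2: o_2 = (-2.8284, -2.8284, 3.0000)
after link 3: o_3 = (-2.8284, -4.2426, 3.0000)
after link 4: o_4 = (1.1716, -4.2426, 5.0000)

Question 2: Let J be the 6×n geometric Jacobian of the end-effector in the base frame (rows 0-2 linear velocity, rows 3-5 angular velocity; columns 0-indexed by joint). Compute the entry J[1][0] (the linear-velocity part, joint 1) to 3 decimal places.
1.172

axis z_0 = ẑ; lever o_n−o_0 = (1.1716,-4.2426,5.0000)
cross product → J_v[:, 0] = (4.2426,1.1716,-0.0000)
J_ω[:, 0] = z_0
entry J[1][0] = 1.1716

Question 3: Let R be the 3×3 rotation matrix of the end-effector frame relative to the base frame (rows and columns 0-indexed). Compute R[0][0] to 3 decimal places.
End-effector x-axis (col 0 of R) = (1.0000,0.0000,0.0000)
R[0][0] = 1.0000

1.000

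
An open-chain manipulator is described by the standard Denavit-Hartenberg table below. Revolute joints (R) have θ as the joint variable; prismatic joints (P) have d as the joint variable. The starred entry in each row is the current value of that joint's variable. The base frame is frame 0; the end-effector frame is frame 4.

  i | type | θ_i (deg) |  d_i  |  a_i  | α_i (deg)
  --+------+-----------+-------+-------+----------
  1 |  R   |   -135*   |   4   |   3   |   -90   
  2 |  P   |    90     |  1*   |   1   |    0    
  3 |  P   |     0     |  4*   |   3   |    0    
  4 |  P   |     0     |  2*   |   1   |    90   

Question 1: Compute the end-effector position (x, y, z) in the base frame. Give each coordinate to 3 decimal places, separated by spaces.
after link 1: o_1 = (-2.1213, -2.1213, 4.0000)
after link 2: o_2 = (-1.4142, -2.8284, 3.0000)
after link 3: o_3 = (1.4142, -5.6569, 0.0000)
after link 4: o_4 = (2.8284, -7.0711, -1.0000)

2.828 -7.071 -1.000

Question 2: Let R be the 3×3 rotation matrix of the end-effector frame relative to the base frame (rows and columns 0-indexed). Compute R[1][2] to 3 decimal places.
End-effector z-axis (col 2 of R) = (-0.7071,-0.7071,0.0000)
R[1][2] = -0.7071

-0.707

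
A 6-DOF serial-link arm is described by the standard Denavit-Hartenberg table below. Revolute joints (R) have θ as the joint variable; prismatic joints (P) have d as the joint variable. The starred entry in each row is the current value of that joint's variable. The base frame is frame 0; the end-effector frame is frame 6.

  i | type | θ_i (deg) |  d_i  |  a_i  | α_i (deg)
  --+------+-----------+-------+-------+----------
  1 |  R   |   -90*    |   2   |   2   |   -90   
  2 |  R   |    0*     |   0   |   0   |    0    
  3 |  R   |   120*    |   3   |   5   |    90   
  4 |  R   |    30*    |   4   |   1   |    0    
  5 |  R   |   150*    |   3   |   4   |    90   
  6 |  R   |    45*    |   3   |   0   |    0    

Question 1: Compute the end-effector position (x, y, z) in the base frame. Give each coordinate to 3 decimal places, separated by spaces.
after link 1: o_1 = (0.0000, -2.0000, 2.0000)
after link 2: o_2 = (0.0000, -2.0000, 2.0000)
after link 3: o_3 = (3.0000, 0.5000, -2.3301)
after link 4: o_4 = (3.5000, -2.5311, -5.0801)
after link 5: o_5 = (3.5000, -7.1292, -3.1160)
after link 6: o_6 = (6.5000, -7.1292, -3.1160)

6.500 -7.129 -3.116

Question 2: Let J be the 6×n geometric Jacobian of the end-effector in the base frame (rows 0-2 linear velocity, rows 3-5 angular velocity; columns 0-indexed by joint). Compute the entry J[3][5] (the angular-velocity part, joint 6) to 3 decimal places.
1.000

axis z_5 = (1.0000,0.0000,0.0000); lever o_n−o_5 = (3.0000,0.0000,0.0000)
cross product → J_v[:, 5] = (0.0000,0.0000,-0.0000)
J_ω[:, 5] = z_5
entry J[3][5] = 1.0000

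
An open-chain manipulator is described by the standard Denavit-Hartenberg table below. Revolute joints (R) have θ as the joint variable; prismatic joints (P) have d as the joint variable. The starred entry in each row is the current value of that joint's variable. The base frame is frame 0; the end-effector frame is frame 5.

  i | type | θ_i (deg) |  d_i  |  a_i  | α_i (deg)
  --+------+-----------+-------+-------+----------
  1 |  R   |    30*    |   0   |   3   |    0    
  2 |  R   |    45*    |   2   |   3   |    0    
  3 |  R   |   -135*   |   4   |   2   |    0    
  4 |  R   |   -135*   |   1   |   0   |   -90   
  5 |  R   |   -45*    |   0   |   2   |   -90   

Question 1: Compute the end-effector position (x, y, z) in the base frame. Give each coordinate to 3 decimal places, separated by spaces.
3.009 3.032 8.414

after link 1: o_1 = (2.5981, 1.5000, 0.0000)
after link 2: o_2 = (3.3745, 4.3978, 2.0000)
after link 3: o_3 = (4.3745, 2.6657, 6.0000)
after link 4: o_4 = (4.3745, 2.6657, 7.0000)
after link 5: o_5 = (3.0085, 3.0318, 8.4142)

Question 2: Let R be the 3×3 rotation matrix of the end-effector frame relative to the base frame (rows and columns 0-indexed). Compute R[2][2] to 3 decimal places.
-0.707

End-effector z-axis (col 2 of R) = (-0.6830,0.1830,-0.7071)
R[2][2] = -0.7071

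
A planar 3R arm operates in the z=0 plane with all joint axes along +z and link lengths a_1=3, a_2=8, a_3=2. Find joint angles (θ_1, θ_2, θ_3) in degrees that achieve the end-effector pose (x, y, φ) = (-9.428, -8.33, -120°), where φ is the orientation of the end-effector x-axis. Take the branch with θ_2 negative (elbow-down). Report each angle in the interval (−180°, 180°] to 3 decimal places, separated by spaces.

-119.991 -30.012 30.003

wrist centre = target − a_3·(cos φ, sin φ) = (-8.4280, -6.5979)
cos θ_2 = (114.5641−3²−8²)/(2·3·8) = 0.8659; θ_2 = -30.0122° (elbow-down)
β = atan2(-6.5979,-8.4280) = -141.9440°; ψ = atan2(-4.0015,9.9274) = -21.9532°
θ_1 = β − ψ = -119.9909°
θ_3 = φ − θ_1 − θ_2 = 30.0030° (wrapped to (-180°,180°])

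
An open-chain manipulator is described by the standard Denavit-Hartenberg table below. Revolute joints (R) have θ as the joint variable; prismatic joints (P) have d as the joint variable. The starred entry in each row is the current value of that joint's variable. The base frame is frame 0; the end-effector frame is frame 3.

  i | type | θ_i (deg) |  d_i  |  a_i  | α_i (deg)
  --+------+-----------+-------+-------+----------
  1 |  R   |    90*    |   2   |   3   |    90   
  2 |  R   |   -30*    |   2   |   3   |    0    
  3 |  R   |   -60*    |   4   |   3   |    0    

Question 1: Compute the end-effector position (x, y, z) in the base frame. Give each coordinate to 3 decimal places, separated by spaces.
6.000 5.598 -2.500

after link 1: o_1 = (0.0000, 3.0000, 2.0000)
after link 2: o_2 = (2.0000, 5.5981, 0.5000)
after link 3: o_3 = (6.0000, 5.5981, -2.5000)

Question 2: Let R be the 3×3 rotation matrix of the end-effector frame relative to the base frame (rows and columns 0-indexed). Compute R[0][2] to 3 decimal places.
End-effector z-axis (col 2 of R) = (1.0000,-0.0000,0.0000)
R[0][2] = 1.0000

1.000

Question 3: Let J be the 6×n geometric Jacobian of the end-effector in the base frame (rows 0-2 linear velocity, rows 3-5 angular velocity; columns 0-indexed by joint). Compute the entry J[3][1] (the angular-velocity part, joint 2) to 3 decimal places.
1.000

axis z_1 = (1.0000,-0.0000,0.0000); lever o_n−o_1 = (6.0000,2.5981,-4.5000)
cross product → J_v[:, 1] = (0.0000,4.5000,2.5981)
J_ω[:, 1] = z_1
entry J[3][1] = 1.0000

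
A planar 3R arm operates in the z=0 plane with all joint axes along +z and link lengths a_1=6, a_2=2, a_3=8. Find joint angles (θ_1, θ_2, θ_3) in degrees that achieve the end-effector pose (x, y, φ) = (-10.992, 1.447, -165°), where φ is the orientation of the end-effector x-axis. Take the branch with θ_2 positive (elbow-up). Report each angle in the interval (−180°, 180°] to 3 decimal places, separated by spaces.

115.724 134.996 -55.719

wrist centre = target − a_3·(cos φ, sin φ) = (-3.2646, 3.5176)
cos θ_2 = (23.0307−6²−2²)/(2·6·2) = -0.7071; θ_2 = 134.9956° (elbow-up)
β = atan2(3.5176,-3.2646) = 132.8640°; ψ = atan2(1.4143,4.5859) = 17.1401°
θ_1 = β − ψ = 115.7239°
θ_3 = φ − θ_1 − θ_2 = -55.7194° (wrapped to (-180°,180°])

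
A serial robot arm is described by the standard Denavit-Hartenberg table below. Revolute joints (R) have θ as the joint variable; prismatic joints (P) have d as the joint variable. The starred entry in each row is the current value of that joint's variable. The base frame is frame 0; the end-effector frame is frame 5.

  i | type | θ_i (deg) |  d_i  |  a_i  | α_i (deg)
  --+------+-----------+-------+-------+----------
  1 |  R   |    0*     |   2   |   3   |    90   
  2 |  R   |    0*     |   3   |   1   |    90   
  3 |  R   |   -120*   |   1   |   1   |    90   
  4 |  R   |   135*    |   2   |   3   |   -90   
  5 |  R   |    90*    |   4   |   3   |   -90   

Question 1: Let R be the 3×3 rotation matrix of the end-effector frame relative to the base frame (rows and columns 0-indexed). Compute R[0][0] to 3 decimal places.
End-effector x-axis (col 0 of R) = (0.8660,0.5000,0.0000)
R[0][0] = 0.8660

0.866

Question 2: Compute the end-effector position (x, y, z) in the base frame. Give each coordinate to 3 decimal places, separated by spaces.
6.841 -5.921 1.707

after link 1: o_1 = (3.0000, 0.0000, 2.0000)
after link 2: o_2 = (4.0000, -3.0000, 2.0000)
after link 3: o_3 = (3.5000, -2.1340, 1.0000)
after link 4: o_4 = (2.8286, -4.9711, -1.1213)
after link 5: o_5 = (6.8409, -5.9206, 1.7071)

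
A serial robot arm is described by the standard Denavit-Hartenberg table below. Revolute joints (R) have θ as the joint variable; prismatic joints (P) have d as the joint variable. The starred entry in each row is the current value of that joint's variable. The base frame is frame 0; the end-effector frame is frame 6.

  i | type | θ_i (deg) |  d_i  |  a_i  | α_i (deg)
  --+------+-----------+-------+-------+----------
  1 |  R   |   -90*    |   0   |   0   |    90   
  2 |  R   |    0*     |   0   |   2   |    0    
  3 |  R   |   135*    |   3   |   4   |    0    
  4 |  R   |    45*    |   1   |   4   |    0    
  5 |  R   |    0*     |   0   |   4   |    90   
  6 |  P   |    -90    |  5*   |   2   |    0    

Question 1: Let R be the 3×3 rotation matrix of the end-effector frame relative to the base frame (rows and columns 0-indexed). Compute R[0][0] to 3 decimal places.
End-effector x-axis (col 0 of R) = (1.0000,0.0000,0.0000)
R[0][0] = 1.0000

1.000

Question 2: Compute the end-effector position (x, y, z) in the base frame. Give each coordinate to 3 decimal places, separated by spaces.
after link 1: o_1 = (0.0000, 0.0000, 0.0000)
after link 2: o_2 = (0.0000, -2.0000, 0.0000)
after link 3: o_3 = (-3.0000, 0.8284, 2.8284)
after link 4: o_4 = (-4.0000, 4.8284, 2.8284)
after link 5: o_5 = (-4.0000, 8.8284, 2.8284)
after link 6: o_6 = (-2.0000, 8.8284, 7.8284)

-2.000 8.828 7.828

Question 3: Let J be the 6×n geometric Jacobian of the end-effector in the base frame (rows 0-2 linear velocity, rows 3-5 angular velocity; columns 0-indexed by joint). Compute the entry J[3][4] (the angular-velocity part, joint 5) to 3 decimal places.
-1.000

axis z_4 = (-1.0000,-0.0000,0.0000); lever o_n−o_4 = (2.0000,4.0000,5.0000)
cross product → J_v[:, 4] = (-0.0000,5.0000,-4.0000)
J_ω[:, 4] = z_4
entry J[3][4] = -1.0000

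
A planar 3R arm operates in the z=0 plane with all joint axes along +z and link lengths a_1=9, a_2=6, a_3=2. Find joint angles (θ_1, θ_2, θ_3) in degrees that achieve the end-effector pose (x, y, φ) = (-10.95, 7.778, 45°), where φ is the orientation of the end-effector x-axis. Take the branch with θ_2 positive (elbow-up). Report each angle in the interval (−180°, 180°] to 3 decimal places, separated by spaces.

135.002 44.997 -134.999

wrist centre = target − a_3·(cos φ, sin φ) = (-12.3642, 6.3638)
cos θ_2 = (193.3716−9²−6²)/(2·9·6) = 0.7071; θ_2 = 44.9970° (elbow-up)
β = atan2(6.3638,-12.3642) = 152.7654°; ψ = atan2(4.2424,13.2429) = 17.7631°
θ_1 = β − ψ = 135.0023°
θ_3 = φ − θ_1 − θ_2 = -134.9993° (wrapped to (-180°,180°])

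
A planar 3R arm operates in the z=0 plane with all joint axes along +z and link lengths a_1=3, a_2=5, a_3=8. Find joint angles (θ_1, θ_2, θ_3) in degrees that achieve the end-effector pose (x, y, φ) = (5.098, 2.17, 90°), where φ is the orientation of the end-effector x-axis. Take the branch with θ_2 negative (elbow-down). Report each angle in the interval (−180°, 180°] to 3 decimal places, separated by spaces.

wrist centre = target − a_3·(cos φ, sin φ) = (5.0980, -5.8300)
cos θ_2 = (59.9785−3²−5²)/(2·3·5) = 0.8660; θ_2 = -30.0086° (elbow-down)
β = atan2(-5.8300,5.0980) = -48.8322°; ψ = atan2(-2.5007,7.3298) = -18.8378°
θ_1 = β − ψ = -29.9943°
θ_3 = φ − θ_1 − θ_2 = 150.0030° (wrapped to (-180°,180°])

-29.994 -30.009 150.003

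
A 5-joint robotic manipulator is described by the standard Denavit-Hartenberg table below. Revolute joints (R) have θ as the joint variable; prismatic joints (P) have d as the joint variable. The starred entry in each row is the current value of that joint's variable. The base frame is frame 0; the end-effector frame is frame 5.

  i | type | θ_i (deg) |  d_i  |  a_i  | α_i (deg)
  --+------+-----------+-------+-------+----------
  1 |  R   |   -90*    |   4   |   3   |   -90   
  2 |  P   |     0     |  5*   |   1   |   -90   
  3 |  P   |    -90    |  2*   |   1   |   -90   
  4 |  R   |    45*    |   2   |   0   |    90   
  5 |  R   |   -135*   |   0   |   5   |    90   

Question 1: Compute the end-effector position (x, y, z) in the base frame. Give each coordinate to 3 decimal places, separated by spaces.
3.500 -2.464 -0.500

after link 1: o_1 = (0.0000, -3.0000, 4.0000)
after link 2: o_2 = (5.0000, -4.0000, 4.0000)
after link 3: o_3 = (6.0000, -4.0000, 2.0000)
after link 4: o_4 = (6.0000, -6.0000, 2.0000)
after link 5: o_5 = (3.5000, -2.4645, -0.5000)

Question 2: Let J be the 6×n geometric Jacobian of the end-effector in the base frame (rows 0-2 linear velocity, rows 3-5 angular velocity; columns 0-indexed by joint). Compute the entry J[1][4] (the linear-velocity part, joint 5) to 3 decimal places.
axis z_4 = (0.7071,-0.0000,-0.7071); lever o_n−o_4 = (-2.5000,3.5355,-2.5000)
cross product → J_v[:, 4] = (2.5000,3.5355,2.5000)
J_ω[:, 4] = z_4
entry J[1][4] = 3.5355

3.536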